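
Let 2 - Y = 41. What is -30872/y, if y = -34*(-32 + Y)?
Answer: -908/71 ≈ -12.789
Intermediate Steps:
Y = -39 (Y = 2 - 1*41 = 2 - 41 = -39)
y = 2414 (y = -34*(-32 - 39) = -34*(-71) = 2414)
-30872/y = -30872/2414 = -30872*1/2414 = -908/71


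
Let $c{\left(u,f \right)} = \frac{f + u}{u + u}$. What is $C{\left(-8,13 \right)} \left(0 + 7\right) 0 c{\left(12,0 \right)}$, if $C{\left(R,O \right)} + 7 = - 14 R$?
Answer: $0$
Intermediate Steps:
$C{\left(R,O \right)} = -7 - 14 R$
$c{\left(u,f \right)} = \frac{f + u}{2 u}$
$C{\left(-8,13 \right)} \left(0 + 7\right) 0 c{\left(12,0 \right)} = \left(-7 - -112\right) \left(0 + 7\right) 0 \frac{0 + 12}{2 \cdot 12} = \left(-7 + 112\right) 7 \cdot 0 \cdot \frac{1}{2} \cdot \frac{1}{12} \cdot 12 = 105 \cdot 0 \cdot \frac{1}{2} = 0 \cdot \frac{1}{2} = 0$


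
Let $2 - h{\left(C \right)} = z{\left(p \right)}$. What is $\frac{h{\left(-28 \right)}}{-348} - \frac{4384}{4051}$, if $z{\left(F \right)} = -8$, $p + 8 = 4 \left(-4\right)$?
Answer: $- \frac{783071}{704874} \approx -1.1109$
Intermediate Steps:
$p = -24$ ($p = -8 + 4 \left(-4\right) = -8 - 16 = -24$)
$h{\left(C \right)} = 10$ ($h{\left(C \right)} = 2 - -8 = 2 + 8 = 10$)
$\frac{h{\left(-28 \right)}}{-348} - \frac{4384}{4051} = \frac{10}{-348} - \frac{4384}{4051} = 10 \left(- \frac{1}{348}\right) - \frac{4384}{4051} = - \frac{5}{174} - \frac{4384}{4051} = - \frac{783071}{704874}$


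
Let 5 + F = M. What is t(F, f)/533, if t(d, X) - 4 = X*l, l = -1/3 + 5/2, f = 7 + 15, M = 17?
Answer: 155/1599 ≈ 0.096936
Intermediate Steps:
F = 12 (F = -5 + 17 = 12)
f = 22
l = 13/6 (l = -1*1/3 + 5*(1/2) = -1/3 + 5/2 = 13/6 ≈ 2.1667)
t(d, X) = 4 + 13*X/6 (t(d, X) = 4 + X*(13/6) = 4 + 13*X/6)
t(F, f)/533 = (4 + (13/6)*22)/533 = (4 + 143/3)*(1/533) = (155/3)*(1/533) = 155/1599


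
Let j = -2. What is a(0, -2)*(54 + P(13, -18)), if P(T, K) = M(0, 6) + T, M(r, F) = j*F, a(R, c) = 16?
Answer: 880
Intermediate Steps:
M(r, F) = -2*F
P(T, K) = -12 + T (P(T, K) = -2*6 + T = -12 + T)
a(0, -2)*(54 + P(13, -18)) = 16*(54 + (-12 + 13)) = 16*(54 + 1) = 16*55 = 880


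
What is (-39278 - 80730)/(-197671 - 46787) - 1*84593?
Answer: -10339657793/122229 ≈ -84593.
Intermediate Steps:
(-39278 - 80730)/(-197671 - 46787) - 1*84593 = -120008/(-244458) - 84593 = -120008*(-1/244458) - 84593 = 60004/122229 - 84593 = -10339657793/122229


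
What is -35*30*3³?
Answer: -28350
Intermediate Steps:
-35*30*3³ = -1050*27 = -28350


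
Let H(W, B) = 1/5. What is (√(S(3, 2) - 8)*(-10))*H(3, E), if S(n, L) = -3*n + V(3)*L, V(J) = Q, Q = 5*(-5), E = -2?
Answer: -2*I*√67 ≈ -16.371*I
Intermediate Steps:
Q = -25
H(W, B) = ⅕
V(J) = -25
S(n, L) = -25*L - 3*n (S(n, L) = -3*n - 25*L = -25*L - 3*n)
(√(S(3, 2) - 8)*(-10))*H(3, E) = (√((-25*2 - 3*3) - 8)*(-10))*(⅕) = (√((-50 - 9) - 8)*(-10))*(⅕) = (√(-59 - 8)*(-10))*(⅕) = (√(-67)*(-10))*(⅕) = ((I*√67)*(-10))*(⅕) = -10*I*√67*(⅕) = -2*I*√67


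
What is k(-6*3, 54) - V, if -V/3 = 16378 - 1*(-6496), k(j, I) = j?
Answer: 68604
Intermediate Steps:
V = -68622 (V = -3*(16378 - 1*(-6496)) = -3*(16378 + 6496) = -3*22874 = -68622)
k(-6*3, 54) - V = -6*3 - 1*(-68622) = -18 + 68622 = 68604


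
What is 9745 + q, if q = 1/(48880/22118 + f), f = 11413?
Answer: 1230216675274/126240807 ≈ 9745.0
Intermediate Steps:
q = 11059/126240807 (q = 1/(48880/22118 + 11413) = 1/(48880*(1/22118) + 11413) = 1/(24440/11059 + 11413) = 1/(126240807/11059) = 11059/126240807 ≈ 8.7602e-5)
9745 + q = 9745 + 11059/126240807 = 1230216675274/126240807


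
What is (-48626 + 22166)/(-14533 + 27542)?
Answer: -26460/13009 ≈ -2.0340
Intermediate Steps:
(-48626 + 22166)/(-14533 + 27542) = -26460/13009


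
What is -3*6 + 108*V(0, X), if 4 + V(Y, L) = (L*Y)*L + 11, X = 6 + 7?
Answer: 738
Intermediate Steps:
X = 13
V(Y, L) = 7 + Y*L² (V(Y, L) = -4 + ((L*Y)*L + 11) = -4 + (Y*L² + 11) = -4 + (11 + Y*L²) = 7 + Y*L²)
-3*6 + 108*V(0, X) = -3*6 + 108*(7 + 0*13²) = -18 + 108*(7 + 0*169) = -18 + 108*(7 + 0) = -18 + 108*7 = -18 + 756 = 738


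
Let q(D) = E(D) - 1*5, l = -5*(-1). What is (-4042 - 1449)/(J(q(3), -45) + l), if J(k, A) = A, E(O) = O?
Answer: 5491/40 ≈ 137.27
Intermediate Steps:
l = 5
q(D) = -5 + D (q(D) = D - 1*5 = D - 5 = -5 + D)
(-4042 - 1449)/(J(q(3), -45) + l) = (-4042 - 1449)/(-45 + 5) = -5491/(-40) = -5491*(-1/40) = 5491/40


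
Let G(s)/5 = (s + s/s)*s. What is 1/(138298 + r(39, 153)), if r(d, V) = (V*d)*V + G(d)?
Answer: 1/1059049 ≈ 9.4424e-7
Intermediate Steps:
G(s) = 5*s*(1 + s) (G(s) = 5*((s + s/s)*s) = 5*((s + 1)*s) = 5*((1 + s)*s) = 5*(s*(1 + s)) = 5*s*(1 + s))
r(d, V) = d*V² + 5*d*(1 + d) (r(d, V) = (V*d)*V + 5*d*(1 + d) = d*V² + 5*d*(1 + d))
1/(138298 + r(39, 153)) = 1/(138298 + 39*(5 + 153² + 5*39)) = 1/(138298 + 39*(5 + 23409 + 195)) = 1/(138298 + 39*23609) = 1/(138298 + 920751) = 1/1059049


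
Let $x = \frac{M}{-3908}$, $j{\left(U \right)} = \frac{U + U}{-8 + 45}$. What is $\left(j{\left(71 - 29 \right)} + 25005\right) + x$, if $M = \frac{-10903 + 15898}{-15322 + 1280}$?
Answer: $\frac{50775187665399}{2030417032} \approx 25007.0$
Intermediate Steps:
$j{\left(U \right)} = \frac{2 U}{37}$
$M = - \frac{4995}{14042}$ ($M = \frac{4995}{-14042} = 4995 \left(- \frac{1}{14042}\right) = - \frac{4995}{14042} \approx -0.35572$)
$x = \frac{4995}{54876136}$ ($x = - \frac{4995}{14042 \left(-3908\right)} = \left(- \frac{4995}{14042}\right) \left(- \frac{1}{3908}\right) = \frac{4995}{54876136} \approx 9.1023 \cdot 10^{-5}$)
$\left(j{\left(71 - 29 \right)} + 25005\right) + x = \left(\frac{2 \left(71 - 29\right)}{37} + 25005\right) + \frac{4995}{54876136} = \left(\frac{2}{37} \cdot 42 + 25005\right) + \frac{4995}{54876136} = \left(\frac{84}{37} + 25005\right) + \frac{4995}{54876136} = \frac{925269}{37} + \frac{4995}{54876136} = \frac{50775187665399}{2030417032}$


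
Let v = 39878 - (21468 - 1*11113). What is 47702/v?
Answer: 47702/29523 ≈ 1.6158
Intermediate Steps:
v = 29523 (v = 39878 - (21468 - 11113) = 39878 - 1*10355 = 39878 - 10355 = 29523)
47702/v = 47702/29523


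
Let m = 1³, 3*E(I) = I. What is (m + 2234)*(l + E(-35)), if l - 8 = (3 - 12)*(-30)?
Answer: 595255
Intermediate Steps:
E(I) = I/3
l = 278 (l = 8 + (3 - 12)*(-30) = 8 - 9*(-30) = 8 + 270 = 278)
m = 1
(m + 2234)*(l + E(-35)) = (1 + 2234)*(278 + (⅓)*(-35)) = 2235*(278 - 35/3) = 2235*(799/3) = 595255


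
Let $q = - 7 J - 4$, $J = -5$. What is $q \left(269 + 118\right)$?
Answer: $11997$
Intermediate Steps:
$q = 31$ ($q = \left(-7\right) \left(-5\right) - 4 = 35 - 4 = 31$)
$q \left(269 + 118\right) = 31 \left(269 + 118\right) = 31 \cdot 387 = 11997$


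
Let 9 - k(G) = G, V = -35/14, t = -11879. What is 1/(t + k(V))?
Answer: -2/23735 ≈ -8.4264e-5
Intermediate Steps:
V = -5/2 (V = -35*1/14 = -5/2 ≈ -2.5000)
k(G) = 9 - G
1/(t + k(V)) = 1/(-11879 + (9 - 1*(-5/2))) = 1/(-11879 + (9 + 5/2)) = 1/(-11879 + 23/2) = 1/(-23735/2) = -2/23735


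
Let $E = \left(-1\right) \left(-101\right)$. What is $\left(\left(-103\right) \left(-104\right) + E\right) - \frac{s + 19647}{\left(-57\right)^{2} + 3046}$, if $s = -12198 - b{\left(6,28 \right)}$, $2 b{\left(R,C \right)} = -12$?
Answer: $\frac{13612076}{1259} \approx 10812.0$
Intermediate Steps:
$b{\left(R,C \right)} = -6$ ($b{\left(R,C \right)} = \frac{1}{2} \left(-12\right) = -6$)
$s = -12192$ ($s = -12198 - -6 = -12198 + 6 = -12192$)
$E = 101$
$\left(\left(-103\right) \left(-104\right) + E\right) - \frac{s + 19647}{\left(-57\right)^{2} + 3046} = \left(\left(-103\right) \left(-104\right) + 101\right) - \frac{-12192 + 19647}{\left(-57\right)^{2} + 3046} = \left(10712 + 101\right) - \frac{7455}{3249 + 3046} = 10813 - \frac{7455}{6295} = 10813 - 7455 \cdot \frac{1}{6295} = 10813 - \frac{1491}{1259} = \frac{13612076}{1259}$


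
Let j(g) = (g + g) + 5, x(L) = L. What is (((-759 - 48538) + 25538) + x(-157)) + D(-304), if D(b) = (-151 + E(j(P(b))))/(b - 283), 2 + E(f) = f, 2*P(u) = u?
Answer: -14038240/587 ≈ -23915.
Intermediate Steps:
P(u) = u/2
j(g) = 5 + 2*g (j(g) = 2*g + 5 = 5 + 2*g)
E(f) = -2 + f
D(b) = (-148 + b)/(-283 + b) (D(b) = (-151 + (-2 + (5 + 2*(b/2))))/(b - 283) = (-151 + (-2 + (5 + b)))/(-283 + b) = (-151 + (3 + b))/(-283 + b) = (-148 + b)/(-283 + b))
(((-759 - 48538) + 25538) + x(-157)) + D(-304) = (((-759 - 48538) + 25538) - 157) + (-148 - 304)/(-283 - 304) = ((-49297 + 25538) - 157) - 452/(-587) = (-23759 - 157) - 1/587*(-452) = -23916 + 452/587 = -14038240/587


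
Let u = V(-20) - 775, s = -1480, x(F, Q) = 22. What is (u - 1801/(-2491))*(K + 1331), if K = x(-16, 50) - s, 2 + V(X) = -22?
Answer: -5633443164/2491 ≈ -2.2615e+6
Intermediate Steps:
V(X) = -24 (V(X) = -2 - 22 = -24)
u = -799 (u = -24 - 775 = -799)
K = 1502 (K = 22 - 1*(-1480) = 22 + 1480 = 1502)
(u - 1801/(-2491))*(K + 1331) = (-799 - 1801/(-2491))*(1502 + 1331) = (-799 - 1801*(-1/2491))*2833 = (-799 + 1801/2491)*2833 = -1988508/2491*2833 = -5633443164/2491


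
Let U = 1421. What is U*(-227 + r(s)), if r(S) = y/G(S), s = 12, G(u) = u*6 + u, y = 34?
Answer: -1931951/6 ≈ -3.2199e+5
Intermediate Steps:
G(u) = 7*u (G(u) = 6*u + u = 7*u)
r(S) = 34/(7*S) (r(S) = 34/((7*S)) = 34*(1/(7*S)) = 34/(7*S))
U*(-227 + r(s)) = 1421*(-227 + (34/7)/12) = 1421*(-227 + (34/7)*(1/12)) = 1421*(-227 + 17/42) = 1421*(-9517/42) = -1931951/6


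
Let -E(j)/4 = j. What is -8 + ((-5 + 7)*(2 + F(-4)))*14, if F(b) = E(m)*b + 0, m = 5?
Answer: 2288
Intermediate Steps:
E(j) = -4*j
F(b) = -20*b (F(b) = (-4*5)*b + 0 = -20*b + 0 = -20*b)
-8 + ((-5 + 7)*(2 + F(-4)))*14 = -8 + ((-5 + 7)*(2 - 20*(-4)))*14 = -8 + (2*(2 + 80))*14 = -8 + (2*82)*14 = -8 + 164*14 = -8 + 2296 = 2288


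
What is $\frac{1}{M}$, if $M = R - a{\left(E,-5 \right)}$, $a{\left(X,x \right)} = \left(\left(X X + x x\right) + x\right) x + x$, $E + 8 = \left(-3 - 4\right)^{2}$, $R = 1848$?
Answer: $\frac{1}{10358} \approx 9.6544 \cdot 10^{-5}$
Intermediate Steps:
$E = 41$ ($E = -8 + \left(-3 - 4\right)^{2} = -8 + \left(-7\right)^{2} = -8 + 49 = 41$)
$a{\left(X,x \right)} = x + x \left(x + X^{2} + x^{2}\right)$ ($a{\left(X,x \right)} = \left(\left(X^{2} + x^{2}\right) + x\right) x + x = \left(x + X^{2} + x^{2}\right) x + x = x \left(x + X^{2} + x^{2}\right) + x = x + x \left(x + X^{2} + x^{2}\right)$)
$M = 10358$ ($M = 1848 - - 5 \left(1 - 5 + 41^{2} + \left(-5\right)^{2}\right) = 1848 - - 5 \left(1 - 5 + 1681 + 25\right) = 1848 - \left(-5\right) 1702 = 1848 - -8510 = 1848 + 8510 = 10358$)
$\frac{1}{M} = \frac{1}{10358}$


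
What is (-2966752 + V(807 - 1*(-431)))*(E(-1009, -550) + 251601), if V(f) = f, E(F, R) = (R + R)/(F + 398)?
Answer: -455886423980854/611 ≈ -7.4613e+11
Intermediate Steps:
E(F, R) = 2*R/(398 + F) (E(F, R) = (2*R)/(398 + F) = 2*R/(398 + F))
(-2966752 + V(807 - 1*(-431)))*(E(-1009, -550) + 251601) = (-2966752 + (807 - 1*(-431)))*(2*(-550)/(398 - 1009) + 251601) = (-2966752 + (807 + 431))*(2*(-550)/(-611) + 251601) = (-2966752 + 1238)*(2*(-550)*(-1/611) + 251601) = -2965514*(1100/611 + 251601) = -2965514*153729311/611 = -455886423980854/611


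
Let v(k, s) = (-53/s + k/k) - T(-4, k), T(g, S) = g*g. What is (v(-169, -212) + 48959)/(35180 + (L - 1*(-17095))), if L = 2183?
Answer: 195777/217832 ≈ 0.89875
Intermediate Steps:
T(g, S) = g²
v(k, s) = -15 - 53/s (v(k, s) = (-53/s + k/k) - 1*(-4)² = (-53/s + 1) - 1*16 = (1 - 53/s) - 16 = -15 - 53/s)
(v(-169, -212) + 48959)/(35180 + (L - 1*(-17095))) = ((-15 - 53/(-212)) + 48959)/(35180 + (2183 - 1*(-17095))) = ((-15 - 53*(-1/212)) + 48959)/(35180 + (2183 + 17095)) = ((-15 + ¼) + 48959)/(35180 + 19278) = (-59/4 + 48959)/54458 = (195777/4)*(1/54458) = 195777/217832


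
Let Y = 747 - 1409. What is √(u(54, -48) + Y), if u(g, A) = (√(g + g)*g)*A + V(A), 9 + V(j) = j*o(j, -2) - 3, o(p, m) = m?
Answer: √(-578 - 15552*√3) ≈ 165.88*I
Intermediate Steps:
V(j) = -12 - 2*j (V(j) = -9 + (j*(-2) - 3) = -9 + (-2*j - 3) = -9 + (-3 - 2*j) = -12 - 2*j)
u(g, A) = -12 - 2*A + A*√2*g^(3/2) (u(g, A) = (√(g + g)*g)*A + (-12 - 2*A) = (√(2*g)*g)*A + (-12 - 2*A) = ((√2*√g)*g)*A + (-12 - 2*A) = (√2*g^(3/2))*A + (-12 - 2*A) = A*√2*g^(3/2) + (-12 - 2*A) = -12 - 2*A + A*√2*g^(3/2))
Y = -662
√(u(54, -48) + Y) = √((-12 - 2*(-48) - 48*√2*54^(3/2)) - 662) = √((-12 + 96 - 48*√2*162*√6) - 662) = √((-12 + 96 - 15552*√3) - 662) = √((84 - 15552*√3) - 662) = √(-578 - 15552*√3)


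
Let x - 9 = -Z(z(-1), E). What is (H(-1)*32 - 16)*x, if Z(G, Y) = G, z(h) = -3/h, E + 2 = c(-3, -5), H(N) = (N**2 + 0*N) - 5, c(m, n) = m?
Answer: -864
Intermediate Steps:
H(N) = -5 + N**2 (H(N) = (N**2 + 0) - 5 = N**2 - 5 = -5 + N**2)
E = -5 (E = -2 - 3 = -5)
x = 6 (x = 9 - (-3)/(-1) = 9 - (-3)*(-1) = 9 - 1*3 = 9 - 3 = 6)
(H(-1)*32 - 16)*x = ((-5 + (-1)**2)*32 - 16)*6 = ((-5 + 1)*32 - 16)*6 = (-4*32 - 16)*6 = (-128 - 16)*6 = -144*6 = -864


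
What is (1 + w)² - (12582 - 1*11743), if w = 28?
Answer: 2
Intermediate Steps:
(1 + w)² - (12582 - 1*11743) = (1 + 28)² - (12582 - 1*11743) = 29² - (12582 - 11743) = 841 - 1*839 = 841 - 839 = 2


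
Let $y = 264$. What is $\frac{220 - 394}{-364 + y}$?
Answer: $\frac{87}{50} \approx 1.74$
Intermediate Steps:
$\frac{220 - 394}{-364 + y} = \frac{220 - 394}{-364 + 264} = - \frac{174}{-100} = \left(-174\right) \left(- \frac{1}{100}\right) = \frac{87}{50}$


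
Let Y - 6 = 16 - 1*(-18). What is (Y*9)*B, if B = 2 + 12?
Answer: 5040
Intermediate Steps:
Y = 40 (Y = 6 + (16 - 1*(-18)) = 6 + (16 + 18) = 6 + 34 = 40)
B = 14
(Y*9)*B = (40*9)*14 = 360*14 = 5040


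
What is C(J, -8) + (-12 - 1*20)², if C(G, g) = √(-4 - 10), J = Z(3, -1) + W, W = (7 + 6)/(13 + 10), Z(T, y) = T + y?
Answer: 1024 + I*√14 ≈ 1024.0 + 3.7417*I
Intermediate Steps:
W = 13/23 ≈ 0.56522
J = 59/23 (J = (3 - 1) + 13/23 = 2 + 13/23 = 59/23 ≈ 2.5652)
C(G, g) = I*√14 (C(G, g) = √(-14) = I*√14)
C(J, -8) + (-12 - 1*20)² = I*√14 + (-12 - 1*20)² = I*√14 + (-12 - 20)² = I*√14 + (-32)² = I*√14 + 1024 = 1024 + I*√14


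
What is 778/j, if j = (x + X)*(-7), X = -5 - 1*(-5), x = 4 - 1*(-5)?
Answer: -778/63 ≈ -12.349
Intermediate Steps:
x = 9 (x = 4 + 5 = 9)
X = 0 (X = -5 + 5 = 0)
j = -63 (j = (9 + 0)*(-7) = 9*(-7) = -63)
778/j = 778/(-63) = 778*(-1/63) = -778/63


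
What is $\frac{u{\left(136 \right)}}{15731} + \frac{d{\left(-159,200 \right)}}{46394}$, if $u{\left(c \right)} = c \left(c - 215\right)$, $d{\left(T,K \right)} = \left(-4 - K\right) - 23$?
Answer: $- \frac{502028073}{729824014} \approx -0.68788$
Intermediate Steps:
$d{\left(T,K \right)} = -27 - K$ ($d{\left(T,K \right)} = \left(-4 - K\right) - 23 = -27 - K$)
$u{\left(c \right)} = c \left(-215 + c\right)$
$\frac{u{\left(136 \right)}}{15731} + \frac{d{\left(-159,200 \right)}}{46394} = \frac{136 \left(-215 + 136\right)}{15731} + \frac{-27 - 200}{46394} = 136 \left(-79\right) \frac{1}{15731} + \left(-27 - 200\right) \frac{1}{46394} = \left(-10744\right) \frac{1}{15731} - \frac{227}{46394} = - \frac{10744}{15731} - \frac{227}{46394} = - \frac{502028073}{729824014}$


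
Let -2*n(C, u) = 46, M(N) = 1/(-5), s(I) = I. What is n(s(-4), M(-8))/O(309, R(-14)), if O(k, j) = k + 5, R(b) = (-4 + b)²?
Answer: -23/314 ≈ -0.073248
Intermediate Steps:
O(k, j) = 5 + k
M(N) = -⅕
n(C, u) = -23 (n(C, u) = -½*46 = -23)
n(s(-4), M(-8))/O(309, R(-14)) = -23/(5 + 309) = -23/314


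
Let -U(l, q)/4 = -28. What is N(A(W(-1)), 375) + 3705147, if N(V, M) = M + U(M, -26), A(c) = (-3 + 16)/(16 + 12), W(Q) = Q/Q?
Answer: 3705634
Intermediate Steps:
U(l, q) = 112 (U(l, q) = -4*(-28) = 112)
W(Q) = 1
A(c) = 13/28
N(V, M) = 112 + M (N(V, M) = M + 112 = 112 + M)
N(A(W(-1)), 375) + 3705147 = (112 + 375) + 3705147 = 487 + 3705147 = 3705634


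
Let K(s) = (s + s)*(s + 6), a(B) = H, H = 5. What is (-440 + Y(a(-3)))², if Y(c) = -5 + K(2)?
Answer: 170569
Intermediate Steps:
a(B) = 5
K(s) = 2*s*(6 + s) (K(s) = (2*s)*(6 + s) = 2*s*(6 + s))
Y(c) = 27 (Y(c) = -5 + 2*2*(6 + 2) = -5 + 2*2*8 = -5 + 32 = 27)
(-440 + Y(a(-3)))² = (-440 + 27)² = (-413)² = 170569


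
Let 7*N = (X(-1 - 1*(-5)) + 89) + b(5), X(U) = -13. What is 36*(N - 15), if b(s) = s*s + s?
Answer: 36/7 ≈ 5.1429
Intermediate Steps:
b(s) = s + s² (b(s) = s² + s = s + s²)
N = 106/7 (N = ((-13 + 89) + 5*(1 + 5))/7 = (76 + 5*6)/7 = (76 + 30)/7 = (⅐)*106 = 106/7 ≈ 15.143)
36*(N - 15) = 36*(106/7 - 15) = 36*(⅐) = 36/7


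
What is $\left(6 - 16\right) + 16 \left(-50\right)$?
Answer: $-810$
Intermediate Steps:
$\left(6 - 16\right) + 16 \left(-50\right) = \left(6 - 16\right) - 800 = -10 - 800 = -810$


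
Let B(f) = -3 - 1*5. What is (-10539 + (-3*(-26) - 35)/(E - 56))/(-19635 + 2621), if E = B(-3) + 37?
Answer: 142298/229689 ≈ 0.61952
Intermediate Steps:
B(f) = -8 (B(f) = -3 - 5 = -8)
E = 29 (E = -8 + 37 = 29)
(-10539 + (-3*(-26) - 35)/(E - 56))/(-19635 + 2621) = (-10539 + (-3*(-26) - 35)/(29 - 56))/(-19635 + 2621) = (-10539 + (78 - 35)/(-27))/(-17014) = (-10539 - 1/27*43)*(-1/17014) = (-10539 - 43/27)*(-1/17014) = -284596/27*(-1/17014) = 142298/229689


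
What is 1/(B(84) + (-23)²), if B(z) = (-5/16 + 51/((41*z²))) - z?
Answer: 48216/21441061 ≈ 0.0022488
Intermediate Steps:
B(z) = -5/16 - z + 51/(41*z²) (B(z) = (-5*1/16 + 51*(1/(41*z²))) - z = (-5/16 + 51/(41*z²)) - z = -5/16 - z + 51/(41*z²))
1/(B(84) + (-23)²) = 1/((-5/16 - 1*84 + (51/41)/84²) + (-23)²) = 1/((-5/16 - 84 + (51/41)*(1/7056)) + 529) = 1/((-5/16 - 84 + 17/96432) + 529) = 1/(-4065203/48216 + 529) = 1/(21441061/48216) = 48216/21441061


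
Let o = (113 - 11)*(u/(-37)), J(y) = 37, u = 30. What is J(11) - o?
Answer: 4429/37 ≈ 119.70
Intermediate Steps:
o = -3060/37 (o = (113 - 11)*(30/(-37)) = 102*(30*(-1/37)) = 102*(-30/37) = -3060/37 ≈ -82.703)
J(11) - o = 37 - 1*(-3060/37) = 37 + 3060/37 = 4429/37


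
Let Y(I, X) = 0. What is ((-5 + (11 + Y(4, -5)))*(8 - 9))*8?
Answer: -48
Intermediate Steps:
((-5 + (11 + Y(4, -5)))*(8 - 9))*8 = ((-5 + (11 + 0))*(8 - 9))*8 = ((-5 + 11)*(-1))*8 = (6*(-1))*8 = -6*8 = -48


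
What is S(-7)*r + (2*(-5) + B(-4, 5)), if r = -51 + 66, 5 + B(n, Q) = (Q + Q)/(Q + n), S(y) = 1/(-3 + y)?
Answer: -13/2 ≈ -6.5000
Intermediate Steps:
B(n, Q) = -5 + 2*Q/(Q + n) (B(n, Q) = -5 + (Q + Q)/(Q + n) = -5 + (2*Q)/(Q + n) = -5 + 2*Q/(Q + n))
r = 15
S(-7)*r + (2*(-5) + B(-4, 5)) = 15/(-3 - 7) + (2*(-5) + (-5*(-4) - 3*5)/(5 - 4)) = 15/(-10) + (-10 + (20 - 15)/1) = -1/10*15 + (-10 + 1*5) = -3/2 + (-10 + 5) = -3/2 - 5 = -13/2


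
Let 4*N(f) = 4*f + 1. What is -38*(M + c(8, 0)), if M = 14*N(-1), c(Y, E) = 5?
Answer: 209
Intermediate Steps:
N(f) = ¼ + f (N(f) = (4*f + 1)/4 = (1 + 4*f)/4 = ¼ + f)
M = -21/2 (M = 14*(¼ - 1) = 14*(-¾) = -21/2 ≈ -10.500)
-38*(M + c(8, 0)) = -38*(-21/2 + 5) = -38*(-11/2) = 209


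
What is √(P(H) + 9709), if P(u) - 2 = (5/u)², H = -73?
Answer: 2*√12937486/73 ≈ 98.544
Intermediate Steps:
P(u) = 2 + 25/u² (P(u) = 2 + (5/u)² = 2 + 25/u²)
√(P(H) + 9709) = √((2 + 25/(-73)²) + 9709) = √((2 + 25*(1/5329)) + 9709) = √((2 + 25/5329) + 9709) = √(10683/5329 + 9709) = √(51749944/5329) = 2*√12937486/73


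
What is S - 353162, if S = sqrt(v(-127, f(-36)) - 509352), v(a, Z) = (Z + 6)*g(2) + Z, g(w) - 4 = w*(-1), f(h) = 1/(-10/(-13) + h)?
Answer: -353162 + 3*I*sqrt(11871245958)/458 ≈ -3.5316e+5 + 713.68*I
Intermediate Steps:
f(h) = 1/(10/13 + h) (f(h) = 1/(-10*(-1/13) + h) = 1/(10/13 + h))
g(w) = 4 - w (g(w) = 4 + w*(-1) = 4 - w)
v(a, Z) = 12 + 3*Z (v(a, Z) = (Z + 6)*(4 - 1*2) + Z = (6 + Z)*(4 - 2) + Z = (6 + Z)*2 + Z = (12 + 2*Z) + Z = 12 + 3*Z)
S = 3*I*sqrt(11871245958)/458 (S = sqrt((12 + 3*(13/(10 + 13*(-36)))) - 509352) = sqrt((12 + 3*(13/(10 - 468))) - 509352) = sqrt((12 + 3*(13/(-458))) - 509352) = sqrt((12 + 3*(13*(-1/458))) - 509352) = sqrt((12 + 3*(-13/458)) - 509352) = sqrt((12 - 39/458) - 509352) = sqrt(5457/458 - 509352) = sqrt(-233277759/458) = 3*I*sqrt(11871245958)/458 ≈ 713.68*I)
S - 353162 = 3*I*sqrt(11871245958)/458 - 353162 = -353162 + 3*I*sqrt(11871245958)/458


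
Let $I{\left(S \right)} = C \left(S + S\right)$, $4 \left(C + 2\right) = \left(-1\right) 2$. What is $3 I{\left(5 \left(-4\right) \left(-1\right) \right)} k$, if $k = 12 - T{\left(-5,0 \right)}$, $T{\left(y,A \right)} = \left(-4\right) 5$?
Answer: $-9600$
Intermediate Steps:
$T{\left(y,A \right)} = -20$
$k = 32$ ($k = 12 - -20 = 12 + 20 = 32$)
$C = - \frac{5}{2}$ ($C = -2 + \frac{\left(-1\right) 2}{4} = -2 + \frac{1}{4} \left(-2\right) = -2 - \frac{1}{2} = - \frac{5}{2} \approx -2.5$)
$I{\left(S \right)} = - 5 S$ ($I{\left(S \right)} = - \frac{5 \left(S + S\right)}{2} = - \frac{5 \cdot 2 S}{2} = - 5 S$)
$3 I{\left(5 \left(-4\right) \left(-1\right) \right)} k = 3 \left(- 5 \cdot 5 \left(-4\right) \left(-1\right)\right) 32 = 3 \left(- 5 \left(\left(-20\right) \left(-1\right)\right)\right) 32 = 3 \left(\left(-5\right) 20\right) 32 = 3 \left(-100\right) 32 = \left(-300\right) 32 = -9600$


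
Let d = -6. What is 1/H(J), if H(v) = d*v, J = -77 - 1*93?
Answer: 1/1020 ≈ 0.00098039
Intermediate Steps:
J = -170 (J = -77 - 93 = -170)
H(v) = -6*v
1/H(J) = 1/(-6*(-170)) = 1/1020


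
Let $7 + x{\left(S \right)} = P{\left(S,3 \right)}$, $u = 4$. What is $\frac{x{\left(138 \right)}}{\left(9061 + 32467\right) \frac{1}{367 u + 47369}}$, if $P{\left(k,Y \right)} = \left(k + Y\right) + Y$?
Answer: $\frac{6690669}{41528} \approx 161.11$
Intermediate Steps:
$P{\left(k,Y \right)} = k + 2 Y$ ($P{\left(k,Y \right)} = \left(Y + k\right) + Y = k + 2 Y$)
$x{\left(S \right)} = -1 + S$ ($x{\left(S \right)} = -7 + \left(S + 2 \cdot 3\right) = -7 + \left(S + 6\right) = -7 + \left(6 + S\right) = -1 + S$)
$\frac{x{\left(138 \right)}}{\left(9061 + 32467\right) \frac{1}{367 u + 47369}} = \frac{-1 + 138}{\left(9061 + 32467\right) \frac{1}{367 \cdot 4 + 47369}} = \frac{137}{41528 \frac{1}{1468 + 47369}} = \frac{137}{41528 \cdot \frac{1}{48837}} = \frac{137}{\frac{41528}{48837}} = 137 \cdot \frac{48837}{41528} = \frac{6690669}{41528}$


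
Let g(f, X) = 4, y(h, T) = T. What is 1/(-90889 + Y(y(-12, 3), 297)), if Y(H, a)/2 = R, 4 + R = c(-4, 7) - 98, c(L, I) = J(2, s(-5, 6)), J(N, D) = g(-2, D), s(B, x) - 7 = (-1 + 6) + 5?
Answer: -1/91085 ≈ -1.0979e-5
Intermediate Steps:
s(B, x) = 17 (s(B, x) = 7 + ((-1 + 6) + 5) = 7 + (5 + 5) = 7 + 10 = 17)
J(N, D) = 4
c(L, I) = 4
R = -98 (R = -4 + (4 - 98) = -4 - 94 = -98)
Y(H, a) = -196 (Y(H, a) = 2*(-98) = -196)
1/(-90889 + Y(y(-12, 3), 297)) = 1/(-90889 - 196) = 1/(-91085) = -1/91085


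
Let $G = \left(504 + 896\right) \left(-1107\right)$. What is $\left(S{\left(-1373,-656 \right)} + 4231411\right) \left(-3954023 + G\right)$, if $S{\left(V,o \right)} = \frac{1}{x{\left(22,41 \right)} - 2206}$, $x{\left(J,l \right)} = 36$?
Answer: $- \frac{50536993684325187}{2170} \approx -2.3289 \cdot 10^{13}$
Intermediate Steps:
$G = -1549800$ ($G = 1400 \left(-1107\right) = -1549800$)
$S{\left(V,o \right)} = - \frac{1}{2170}$ ($S{\left(V,o \right)} = \frac{1}{36 - 2206} = \frac{1}{-2170} = - \frac{1}{2170}$)
$\left(S{\left(-1373,-656 \right)} + 4231411\right) \left(-3954023 + G\right) = \left(- \frac{1}{2170} + 4231411\right) \left(-3954023 - 1549800\right) = \frac{9182161869}{2170} \left(-5503823\right) = - \frac{50536993684325187}{2170}$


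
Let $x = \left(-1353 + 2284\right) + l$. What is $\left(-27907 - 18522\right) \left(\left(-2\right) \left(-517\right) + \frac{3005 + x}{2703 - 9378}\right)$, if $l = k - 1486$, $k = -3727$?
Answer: $- \frac{320509926383}{6675} \approx -4.8016 \cdot 10^{7}$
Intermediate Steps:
$l = -5213$ ($l = -3727 - 1486 = -5213$)
$x = -4282$ ($x = \left(-1353 + 2284\right) - 5213 = 931 - 5213 = -4282$)
$\left(-27907 - 18522\right) \left(\left(-2\right) \left(-517\right) + \frac{3005 + x}{2703 - 9378}\right) = \left(-27907 - 18522\right) \left(\left(-2\right) \left(-517\right) + \frac{3005 - 4282}{2703 - 9378}\right) = - 46429 \left(1034 - \frac{1277}{-6675}\right) = - 46429 \left(1034 - - \frac{1277}{6675}\right) = - 46429 \left(1034 + \frac{1277}{6675}\right) = \left(-46429\right) \frac{6903227}{6675} = - \frac{320509926383}{6675}$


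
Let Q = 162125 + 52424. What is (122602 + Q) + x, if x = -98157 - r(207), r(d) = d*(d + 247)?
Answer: 145016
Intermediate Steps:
Q = 214549
r(d) = d*(247 + d)
x = -192135 (x = -98157 - 207*(247 + 207) = -98157 - 207*454 = -98157 - 1*93978 = -98157 - 93978 = -192135)
(122602 + Q) + x = (122602 + 214549) - 192135 = 337151 - 192135 = 145016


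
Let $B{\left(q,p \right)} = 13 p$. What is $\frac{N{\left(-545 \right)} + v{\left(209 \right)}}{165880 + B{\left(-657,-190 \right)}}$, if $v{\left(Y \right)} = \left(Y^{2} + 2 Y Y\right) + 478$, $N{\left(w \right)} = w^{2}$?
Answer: $\frac{214273}{81705} \approx 2.6225$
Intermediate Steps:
$v{\left(Y \right)} = 478 + 3 Y^{2}$ ($v{\left(Y \right)} = \left(Y^{2} + 2 Y^{2}\right) + 478 = 3 Y^{2} + 478 = 478 + 3 Y^{2}$)
$\frac{N{\left(-545 \right)} + v{\left(209 \right)}}{165880 + B{\left(-657,-190 \right)}} = \frac{\left(-545\right)^{2} + \left(478 + 3 \cdot 209^{2}\right)}{165880 + 13 \left(-190\right)} = \frac{297025 + \left(478 + 3 \cdot 43681\right)}{165880 - 2470} = \frac{297025 + \left(478 + 131043\right)}{163410} = \left(297025 + 131521\right) \frac{1}{163410} = 428546 \cdot \frac{1}{163410} = \frac{214273}{81705}$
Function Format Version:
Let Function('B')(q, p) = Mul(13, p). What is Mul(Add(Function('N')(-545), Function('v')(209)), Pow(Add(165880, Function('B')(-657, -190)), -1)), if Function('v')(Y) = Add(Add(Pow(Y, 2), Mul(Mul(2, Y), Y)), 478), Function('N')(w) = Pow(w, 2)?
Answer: Rational(214273, 81705) ≈ 2.6225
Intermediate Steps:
Function('v')(Y) = Add(478, Mul(3, Pow(Y, 2))) (Function('v')(Y) = Add(Add(Pow(Y, 2), Mul(2, Pow(Y, 2))), 478) = Add(Mul(3, Pow(Y, 2)), 478) = Add(478, Mul(3, Pow(Y, 2))))
Mul(Add(Function('N')(-545), Function('v')(209)), Pow(Add(165880, Function('B')(-657, -190)), -1)) = Mul(Add(Pow(-545, 2), Add(478, Mul(3, Pow(209, 2)))), Pow(Add(165880, Mul(13, -190)), -1)) = Mul(Add(297025, Add(478, Mul(3, 43681))), Pow(Add(165880, -2470), -1)) = Mul(Add(297025, Add(478, 131043)), Pow(163410, -1)) = Mul(Add(297025, 131521), Rational(1, 163410)) = Mul(428546, Rational(1, 163410)) = Rational(214273, 81705)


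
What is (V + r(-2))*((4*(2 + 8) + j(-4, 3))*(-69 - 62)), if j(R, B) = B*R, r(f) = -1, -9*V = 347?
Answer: 1305808/9 ≈ 1.4509e+5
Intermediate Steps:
V = -347/9 (V = -⅑*347 = -347/9 ≈ -38.556)
(V + r(-2))*((4*(2 + 8) + j(-4, 3))*(-69 - 62)) = (-347/9 - 1)*((4*(2 + 8) + 3*(-4))*(-69 - 62)) = -356*(4*10 - 12)*(-131)/9 = -356*(40 - 12)*(-131)/9 = -9968*(-131)/9 = -356/9*(-3668) = 1305808/9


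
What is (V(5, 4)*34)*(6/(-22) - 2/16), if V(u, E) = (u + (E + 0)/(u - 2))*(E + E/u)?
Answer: -4522/11 ≈ -411.09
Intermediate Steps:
V(u, E) = (E + E/u)*(u + E/(-2 + u)) (V(u, E) = (u + E/(-2 + u))*(E + E/u) = (E + E/u)*(u + E/(-2 + u)))
(V(5, 4)*34)*(6/(-22) - 2/16) = ((4*(4 + 5³ - 1*5² - 2*5 + 4*5)/(5*(-2 + 5)))*34)*(6/(-22) - 2/16) = ((4*(⅕)*(4 + 125 - 1*25 - 10 + 20)/3)*34)*(6*(-1/22) - 2*1/16) = ((4*(⅕)*(⅓)*(4 + 125 - 25 - 10 + 20))*34)*(-3/11 - ⅛) = ((4*(⅕)*(⅓)*114)*34)*(-35/88) = ((152/5)*34)*(-35/88) = (5168/5)*(-35/88) = -4522/11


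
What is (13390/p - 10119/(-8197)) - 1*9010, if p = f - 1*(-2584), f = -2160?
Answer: -15600229497/1737764 ≈ -8977.2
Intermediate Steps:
p = 424 (p = -2160 - 1*(-2584) = -2160 + 2584 = 424)
(13390/p - 10119/(-8197)) - 1*9010 = (13390/424 - 10119/(-8197)) - 1*9010 = (13390*(1/424) - 10119*(-1/8197)) - 9010 = (6695/212 + 10119/8197) - 9010 = 57024143/1737764 - 9010 = -15600229497/1737764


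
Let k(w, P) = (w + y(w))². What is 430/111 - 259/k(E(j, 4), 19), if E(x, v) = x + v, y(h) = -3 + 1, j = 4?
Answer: -4423/1332 ≈ -3.3206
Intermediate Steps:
y(h) = -2
E(x, v) = v + x
k(w, P) = (-2 + w)² (k(w, P) = (w - 2)² = (-2 + w)²)
430/111 - 259/k(E(j, 4), 19) = 430/111 - 259/(-2 + (4 + 4))² = 430*(1/111) - 259/(-2 + 8)² = 430/111 - 259/(6²) = 430/111 - 259/36 = -4423/1332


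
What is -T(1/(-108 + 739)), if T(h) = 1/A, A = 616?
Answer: -1/616 ≈ -0.0016234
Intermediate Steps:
T(h) = 1/616
-T(1/(-108 + 739)) = -1*1/616 = -1/616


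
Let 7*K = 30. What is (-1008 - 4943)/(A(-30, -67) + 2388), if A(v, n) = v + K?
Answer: -41657/16536 ≈ -2.5192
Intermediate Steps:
K = 30/7 (K = (⅐)*30 = 30/7 ≈ 4.2857)
A(v, n) = 30/7 + v (A(v, n) = v + 30/7 = 30/7 + v)
(-1008 - 4943)/(A(-30, -67) + 2388) = (-1008 - 4943)/((30/7 - 30) + 2388) = -5951/(-180/7 + 2388) = -5951/16536/7 = -5951*7/16536 = -41657/16536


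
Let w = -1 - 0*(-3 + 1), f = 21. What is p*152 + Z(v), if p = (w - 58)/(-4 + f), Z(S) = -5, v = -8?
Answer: -9053/17 ≈ -532.53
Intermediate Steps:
w = -1 (w = -1 - 0*(-2) = -1 - 1*0 = -1 + 0 = -1)
p = -59/17 (p = (-1 - 58)/(-4 + 21) = -59/17 ≈ -3.4706)
p*152 + Z(v) = -59/17*152 - 5 = -8968/17 - 5 = -9053/17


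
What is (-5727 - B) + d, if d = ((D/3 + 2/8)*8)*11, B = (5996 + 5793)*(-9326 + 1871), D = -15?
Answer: 87880850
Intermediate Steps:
B = -87886995 (B = 11789*(-7455) = -87886995)
d = -418 (d = ((-15/3 + 2/8)*8)*11 = ((-15*1/3 + 2*(1/8))*8)*11 = ((-5 + 1/4)*8)*11 = -19/4*8*11 = -38*11 = -418)
(-5727 - B) + d = (-5727 - 1*(-87886995)) - 418 = (-5727 + 87886995) - 418 = 87881268 - 418 = 87880850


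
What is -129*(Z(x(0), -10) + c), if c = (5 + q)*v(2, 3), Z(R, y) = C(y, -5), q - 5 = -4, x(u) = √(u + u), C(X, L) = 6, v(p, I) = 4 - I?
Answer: -1548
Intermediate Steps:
x(u) = √2*√u (x(u) = √(2*u) = √2*√u)
q = 1 (q = 5 - 4 = 1)
Z(R, y) = 6
c = 6 (c = (5 + 1)*(4 - 1*3) = 6*(4 - 3) = 6*1 = 6)
-129*(Z(x(0), -10) + c) = -129*(6 + 6) = -129*12 = -1548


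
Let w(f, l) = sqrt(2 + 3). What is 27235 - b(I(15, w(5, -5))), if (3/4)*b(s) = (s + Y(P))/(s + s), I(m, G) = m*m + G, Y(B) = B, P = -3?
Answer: 413580721/15186 - sqrt(5)/25310 ≈ 27234.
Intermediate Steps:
w(f, l) = sqrt(5)
I(m, G) = G + m**2 (I(m, G) = m**2 + G = G + m**2)
b(s) = 2*(-3 + s)/(3*s) (b(s) = 4*((s - 3)/(s + s))/3 = 4*((-3 + s)/((2*s)))/3 = 4*((-3 + s)*(1/(2*s)))/3 = 4*((-3 + s)/(2*s))/3 = 2*(-3 + s)/(3*s))
27235 - b(I(15, w(5, -5))) = 27235 - (2/3 - 2/(sqrt(5) + 15**2)) = 27235 - (2/3 - 2/(sqrt(5) + 225)) = 27235 - (2/3 - 2/(225 + sqrt(5))) = 27235 + (-2/3 + 2/(225 + sqrt(5))) = 81703/3 + 2/(225 + sqrt(5))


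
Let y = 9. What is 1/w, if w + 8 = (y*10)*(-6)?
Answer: -1/548 ≈ -0.0018248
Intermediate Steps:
w = -548 (w = -8 + (9*10)*(-6) = -8 + 90*(-6) = -8 - 540 = -548)
1/w = 1/(-548) = -1/548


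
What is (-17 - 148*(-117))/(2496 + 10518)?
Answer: 17299/13014 ≈ 1.3293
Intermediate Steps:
(-17 - 148*(-117))/(2496 + 10518) = (-17 + 17316)/13014 = 17299*(1/13014) = 17299/13014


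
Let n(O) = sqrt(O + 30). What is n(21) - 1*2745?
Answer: -2745 + sqrt(51) ≈ -2737.9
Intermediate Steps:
n(O) = sqrt(30 + O)
n(21) - 1*2745 = sqrt(30 + 21) - 1*2745 = sqrt(51) - 2745 = -2745 + sqrt(51)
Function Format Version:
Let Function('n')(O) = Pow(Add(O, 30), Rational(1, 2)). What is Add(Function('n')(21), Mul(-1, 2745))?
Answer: Add(-2745, Pow(51, Rational(1, 2))) ≈ -2737.9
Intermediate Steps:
Function('n')(O) = Pow(Add(30, O), Rational(1, 2))
Add(Function('n')(21), Mul(-1, 2745)) = Add(Pow(Add(30, 21), Rational(1, 2)), Mul(-1, 2745)) = Add(Pow(51, Rational(1, 2)), -2745) = Add(-2745, Pow(51, Rational(1, 2)))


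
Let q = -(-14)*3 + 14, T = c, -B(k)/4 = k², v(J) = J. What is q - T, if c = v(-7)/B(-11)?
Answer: 27097/484 ≈ 55.986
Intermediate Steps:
B(k) = -4*k²
c = 7/484 (c = -7/((-4*(-11)²)) = -7/((-4*121)) = -7/(-484) = -7*(-1/484) = 7/484 ≈ 0.014463)
T = 7/484 ≈ 0.014463
q = 56 (q = -14*(-3) + 14 = 42 + 14 = 56)
q - T = 56 - 1*7/484 = 56 - 7/484 = 27097/484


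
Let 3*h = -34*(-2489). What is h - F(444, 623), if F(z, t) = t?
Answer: 82757/3 ≈ 27586.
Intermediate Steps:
h = 84626/3 (h = (-34*(-2489))/3 = (1/3)*84626 = 84626/3 ≈ 28209.)
h - F(444, 623) = 84626/3 - 1*623 = 84626/3 - 623 = 82757/3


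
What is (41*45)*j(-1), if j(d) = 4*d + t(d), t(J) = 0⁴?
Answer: -7380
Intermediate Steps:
t(J) = 0
j(d) = 4*d (j(d) = 4*d + 0 = 4*d)
(41*45)*j(-1) = (41*45)*(4*(-1)) = 1845*(-4) = -7380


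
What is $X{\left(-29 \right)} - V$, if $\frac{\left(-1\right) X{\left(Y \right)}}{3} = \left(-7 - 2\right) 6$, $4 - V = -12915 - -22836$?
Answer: $10079$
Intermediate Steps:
$V = -9917$ ($V = 4 - \left(-12915 - -22836\right) = 4 - \left(-12915 + 22836\right) = 4 - 9921 = -9917$)
$X{\left(Y \right)} = 162$ ($X{\left(Y \right)} = - 3 \left(-7 - 2\right) 6 = - 3 \left(\left(-9\right) 6\right) = \left(-3\right) \left(-54\right) = 162$)
$X{\left(-29 \right)} - V = 162 - -9917 = 162 + 9917 = 10079$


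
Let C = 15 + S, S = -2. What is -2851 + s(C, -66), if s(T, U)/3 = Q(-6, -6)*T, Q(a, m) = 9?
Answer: -2500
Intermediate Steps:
C = 13 (C = 15 - 2 = 13)
s(T, U) = 27*T (s(T, U) = 3*(9*T) = 27*T)
-2851 + s(C, -66) = -2851 + 27*13 = -2851 + 351 = -2500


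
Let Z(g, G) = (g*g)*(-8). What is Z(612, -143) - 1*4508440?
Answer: -7504792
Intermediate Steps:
Z(g, G) = -8*g**2 (Z(g, G) = g**2*(-8) = -8*g**2)
Z(612, -143) - 1*4508440 = -8*612**2 - 1*4508440 = -8*374544 - 4508440 = -2996352 - 4508440 = -7504792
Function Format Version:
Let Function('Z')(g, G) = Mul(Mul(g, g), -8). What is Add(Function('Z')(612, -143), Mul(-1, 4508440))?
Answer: -7504792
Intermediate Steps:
Function('Z')(g, G) = Mul(-8, Pow(g, 2)) (Function('Z')(g, G) = Mul(Pow(g, 2), -8) = Mul(-8, Pow(g, 2)))
Add(Function('Z')(612, -143), Mul(-1, 4508440)) = Add(Mul(-8, Pow(612, 2)), Mul(-1, 4508440)) = Add(Mul(-8, 374544), -4508440) = Add(-2996352, -4508440) = -7504792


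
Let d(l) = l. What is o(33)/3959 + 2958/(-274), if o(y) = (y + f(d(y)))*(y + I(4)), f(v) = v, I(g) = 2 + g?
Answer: -5502723/542383 ≈ -10.145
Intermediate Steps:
o(y) = 2*y*(6 + y) (o(y) = (y + y)*(y + (2 + 4)) = (2*y)*(y + 6) = (2*y)*(6 + y) = 2*y*(6 + y))
o(33)/3959 + 2958/(-274) = (2*33*(6 + 33))/3959 + 2958/(-274) = (2*33*39)*(1/3959) + 2958*(-1/274) = 2574*(1/3959) - 1479/137 = 2574/3959 - 1479/137 = -5502723/542383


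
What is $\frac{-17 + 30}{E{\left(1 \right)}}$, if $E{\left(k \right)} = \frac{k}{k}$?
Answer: $13$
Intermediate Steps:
$E{\left(k \right)} = 1$
$\frac{-17 + 30}{E{\left(1 \right)}} = \frac{-17 + 30}{1} = 1 \cdot 13 = 13$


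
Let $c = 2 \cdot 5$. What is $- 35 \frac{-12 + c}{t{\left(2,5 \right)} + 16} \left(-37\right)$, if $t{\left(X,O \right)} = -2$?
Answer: $-185$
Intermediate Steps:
$c = 10$
$- 35 \frac{-12 + c}{t{\left(2,5 \right)} + 16} \left(-37\right) = - 35 \frac{-12 + 10}{-2 + 16} \left(-37\right) = - 35 \left(- \frac{2}{14}\right) \left(-37\right) = - 35 \left(\left(-2\right) \frac{1}{14}\right) \left(-37\right) = \left(-35\right) \left(- \frac{1}{7}\right) \left(-37\right) = 5 \left(-37\right) = -185$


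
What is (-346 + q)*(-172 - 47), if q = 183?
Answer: 35697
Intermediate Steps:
(-346 + q)*(-172 - 47) = (-346 + 183)*(-172 - 47) = -163*(-219) = 35697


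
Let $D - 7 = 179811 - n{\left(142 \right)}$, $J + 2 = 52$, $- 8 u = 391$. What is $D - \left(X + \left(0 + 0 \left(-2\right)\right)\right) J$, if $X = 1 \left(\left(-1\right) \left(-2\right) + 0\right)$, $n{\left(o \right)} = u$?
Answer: $\frac{1438135}{8} \approx 1.7977 \cdot 10^{5}$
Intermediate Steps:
$u = - \frac{391}{8}$ ($u = \left(- \frac{1}{8}\right) 391 = - \frac{391}{8} \approx -48.875$)
$n{\left(o \right)} = - \frac{391}{8}$
$J = 50$ ($J = -2 + 52 = 50$)
$X = 2$ ($X = 1 \left(2 + 0\right) = 1 \cdot 2 = 2$)
$D = \frac{1438935}{8}$ ($D = 7 + \left(179811 - - \frac{391}{8}\right) = 7 + \left(179811 + \frac{391}{8}\right) = 7 + \frac{1438879}{8} = \frac{1438935}{8} \approx 1.7987 \cdot 10^{5}$)
$D - \left(X + \left(0 + 0 \left(-2\right)\right)\right) J = \frac{1438935}{8} - \left(2 + \left(0 + 0 \left(-2\right)\right)\right) 50 = \frac{1438935}{8} - \left(2 + \left(0 + 0\right)\right) 50 = \frac{1438935}{8} - \left(2 + 0\right) 50 = \frac{1438935}{8} - 2 \cdot 50 = \frac{1438935}{8} - 100 = \frac{1438135}{8}$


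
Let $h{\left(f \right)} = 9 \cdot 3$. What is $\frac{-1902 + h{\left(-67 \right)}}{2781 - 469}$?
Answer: $- \frac{1875}{2312} \approx -0.81099$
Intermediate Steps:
$h{\left(f \right)} = 27$
$\frac{-1902 + h{\left(-67 \right)}}{2781 - 469} = \frac{-1902 + 27}{2781 - 469} = - \frac{1875}{2312}$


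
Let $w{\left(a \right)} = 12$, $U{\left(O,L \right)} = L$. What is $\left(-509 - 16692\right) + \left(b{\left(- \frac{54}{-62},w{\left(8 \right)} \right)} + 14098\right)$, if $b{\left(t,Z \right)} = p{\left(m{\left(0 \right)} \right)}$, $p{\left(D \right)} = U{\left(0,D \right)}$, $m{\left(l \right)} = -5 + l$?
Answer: $-3108$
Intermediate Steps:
$p{\left(D \right)} = D$
$b{\left(t,Z \right)} = -5$ ($b{\left(t,Z \right)} = -5 + 0 = -5$)
$\left(-509 - 16692\right) + \left(b{\left(- \frac{54}{-62},w{\left(8 \right)} \right)} + 14098\right) = \left(-509 - 16692\right) + \left(-5 + 14098\right) = -17201 + 14093 = -3108$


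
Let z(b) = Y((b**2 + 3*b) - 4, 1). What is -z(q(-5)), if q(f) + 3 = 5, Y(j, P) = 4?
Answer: -4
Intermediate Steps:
q(f) = 2 (q(f) = -3 + 5 = 2)
z(b) = 4
-z(q(-5)) = -1*4 = -4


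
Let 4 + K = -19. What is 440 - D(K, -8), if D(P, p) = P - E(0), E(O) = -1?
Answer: 462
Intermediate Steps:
K = -23 (K = -4 - 19 = -23)
D(P, p) = 1 + P (D(P, p) = P - 1*(-1) = P + 1 = 1 + P)
440 - D(K, -8) = 440 - (1 - 23) = 440 - 1*(-22) = 440 + 22 = 462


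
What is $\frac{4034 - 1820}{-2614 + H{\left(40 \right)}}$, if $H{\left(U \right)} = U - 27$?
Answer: $- \frac{246}{289} \approx -0.85121$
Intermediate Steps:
$H{\left(U \right)} = -27 + U$
$\frac{4034 - 1820}{-2614 + H{\left(40 \right)}} = \frac{4034 - 1820}{-2614 + \left(-27 + 40\right)} = \frac{2214}{-2614 + 13} = \frac{2214}{-2601} = 2214 \left(- \frac{1}{2601}\right) = - \frac{246}{289}$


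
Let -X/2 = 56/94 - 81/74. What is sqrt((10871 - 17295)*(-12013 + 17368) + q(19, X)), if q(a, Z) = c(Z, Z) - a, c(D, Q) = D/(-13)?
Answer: 2*I*sqrt(4395326338757289)/22607 ≈ 5865.2*I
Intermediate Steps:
c(D, Q) = -D/13 (c(D, Q) = D*(-1/13) = -D/13)
X = 1735/1739 (X = -2*(56/94 - 81/74) = -2*(56*(1/94) - 81*1/74) = -2*(28/47 - 81/74) = -2*(-1735/3478) = 1735/1739 ≈ 0.99770)
q(a, Z) = -a - Z/13 (q(a, Z) = -Z/13 - a = -a - Z/13)
sqrt((10871 - 17295)*(-12013 + 17368) + q(19, X)) = sqrt((10871 - 17295)*(-12013 + 17368) + (-1*19 - 1/13*1735/1739)) = sqrt(-6424*5355 + (-19 - 1735/22607)) = sqrt(-34400520 - 431268/22607) = sqrt(-777692986908/22607) = 2*I*sqrt(4395326338757289)/22607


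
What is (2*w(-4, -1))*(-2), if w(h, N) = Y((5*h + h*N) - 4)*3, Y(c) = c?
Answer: 240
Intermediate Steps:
w(h, N) = -12 + 15*h + 3*N*h (w(h, N) = ((5*h + h*N) - 4)*3 = ((5*h + N*h) - 4)*3 = (-4 + 5*h + N*h)*3 = -12 + 15*h + 3*N*h)
(2*w(-4, -1))*(-2) = (2*(-12 + 15*(-4) + 3*(-1)*(-4)))*(-2) = (2*(-12 - 60 + 12))*(-2) = (2*(-60))*(-2) = -120*(-2) = 240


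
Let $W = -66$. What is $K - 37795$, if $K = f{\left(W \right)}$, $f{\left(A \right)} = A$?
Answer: $-37861$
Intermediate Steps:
$K = -66$
$K - 37795 = -66 - 37795 = -37861$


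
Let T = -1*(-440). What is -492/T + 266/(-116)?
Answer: -5441/1595 ≈ -3.4113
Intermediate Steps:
T = 440
-492/T + 266/(-116) = -492/440 + 266/(-116) = -492*1/440 + 266*(-1/116) = -123/110 - 133/58 = -5441/1595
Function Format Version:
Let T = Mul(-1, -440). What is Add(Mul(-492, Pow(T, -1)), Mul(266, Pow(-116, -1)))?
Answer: Rational(-5441, 1595) ≈ -3.4113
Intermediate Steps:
T = 440
Add(Mul(-492, Pow(T, -1)), Mul(266, Pow(-116, -1))) = Add(Mul(-492, Pow(440, -1)), Mul(266, Pow(-116, -1))) = Add(Mul(-492, Rational(1, 440)), Mul(266, Rational(-1, 116))) = Add(Rational(-123, 110), Rational(-133, 58)) = Rational(-5441, 1595)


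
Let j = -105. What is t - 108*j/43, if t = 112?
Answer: 16156/43 ≈ 375.72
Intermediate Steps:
t - 108*j/43 = 112 - (-11340)/43 = 112 - 108*(-105/43) = 112 + 11340/43 = 16156/43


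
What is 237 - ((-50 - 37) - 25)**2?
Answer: -12307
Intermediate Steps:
237 - ((-50 - 37) - 25)**2 = 237 - (-87 - 25)**2 = 237 - 1*(-112)**2 = 237 - 1*12544 = 237 - 12544 = -12307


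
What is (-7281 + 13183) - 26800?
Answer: -20898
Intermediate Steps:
(-7281 + 13183) - 26800 = 5902 - 26800 = -20898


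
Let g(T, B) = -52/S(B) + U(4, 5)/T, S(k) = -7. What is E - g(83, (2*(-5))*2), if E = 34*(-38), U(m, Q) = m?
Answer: -754996/581 ≈ -1299.5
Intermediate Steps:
E = -1292
g(T, B) = 52/7 + 4/T (g(T, B) = -52/(-7) + 4/T = -52*(-⅐) + 4/T = 52/7 + 4/T)
E - g(83, (2*(-5))*2) = -1292 - (52/7 + 4/83) = -1292 - 1*4344/581 = -1292 - 4344/581 = -754996/581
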